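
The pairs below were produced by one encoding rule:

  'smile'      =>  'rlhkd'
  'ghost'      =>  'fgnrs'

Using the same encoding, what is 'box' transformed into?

Compare letters: s→r is +25, m→l is +25, i→h is +25 — a constant shift. Every letter moves 25 places later in the alphabet, wrapping around z→a.
For box: b+25=a, o+25=n, x+25=w.

anw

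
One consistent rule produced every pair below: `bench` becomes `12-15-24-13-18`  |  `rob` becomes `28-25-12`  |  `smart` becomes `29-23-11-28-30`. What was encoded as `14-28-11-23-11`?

drama

Each letter is replaced by its alphabet position (a=1..z=26) + 10.
Undoing it on 14-28-11-23-11: 14→(14−10)÷1=4=d, 28→(28−10)÷1=18=r, 11→(11−10)÷1=1=a, 23→(23−10)÷1=13=m, 11→(11−10)÷1=1=a.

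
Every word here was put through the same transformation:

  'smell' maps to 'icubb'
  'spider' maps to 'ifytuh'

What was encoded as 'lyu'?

This is a Caesar cipher with shift 16.
Reversing it on lyu: l−16=v, y−16=i, u−16=e.

vie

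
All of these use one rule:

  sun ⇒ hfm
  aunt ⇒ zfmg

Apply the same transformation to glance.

Each pair mirrors across the alphabet (s↔h, u↔f, n↔m): positions sum to 25. This is the alphabet-reversal cipher (Atbash): a becomes z, b becomes y, etc.
Applying it to glance: g↔t, l↔o, a↔z, n↔m, c↔x, e↔v.

tozmxv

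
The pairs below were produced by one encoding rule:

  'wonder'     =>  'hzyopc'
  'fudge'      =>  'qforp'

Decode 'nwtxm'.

climb

Compare letters: w→h is +11, o→z is +11, n→y is +11 — a constant shift. Every letter moves 11 places later in the alphabet, wrapping around z→a.
Undoing it on nwtxm: n−11=c, w−11=l, t−11=i, x−11=m, m−11=b.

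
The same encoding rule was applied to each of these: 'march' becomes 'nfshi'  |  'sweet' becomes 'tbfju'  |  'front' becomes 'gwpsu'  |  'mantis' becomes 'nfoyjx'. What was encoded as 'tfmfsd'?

salary

A repeating key of period 2 is used — shifts +1, +5 over and over.
Undoing it on tfmfsd: t−1=s, f−5=a, m−1=l, f−5=a, s−1=r, d−5=y.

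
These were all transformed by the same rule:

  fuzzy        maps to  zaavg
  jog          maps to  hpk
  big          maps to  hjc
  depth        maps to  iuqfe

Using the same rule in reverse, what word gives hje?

dig

The output letters match the input read backwards, each shifted +1: fuzzy reversed is yzzuf. Two steps: reverse the string, then apply a Caesar shift of +1.
Reversing it on hje: shift back: h−1=g, j−1=i, e−1=d → gid; then reverse → dig.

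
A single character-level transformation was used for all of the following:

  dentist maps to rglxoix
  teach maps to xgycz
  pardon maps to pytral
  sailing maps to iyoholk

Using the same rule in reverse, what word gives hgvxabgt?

leftover

d(3)→r(17) and e(4)→g(6) fit y≡15x+24 (mod 26); the inverse of 15 mod 26 is 7. Treating letters as 0–25, the rule is x ↦ 15x + 24 (mod 26).
Decoding hgvxabgt: h(7)→7·(7−24)≡11=l; g(6)→7·(6−24)≡4=e; v(21)→7·(21−24)≡5=f; x(23)→7·(23−24)≡19=t; a(0)→7·(0−24)≡14=o; b(1)→7·(1−24)≡21=v; g(6)→7·(6−24)≡4=e; t(19)→7·(19−24)≡17=r (all mod 26).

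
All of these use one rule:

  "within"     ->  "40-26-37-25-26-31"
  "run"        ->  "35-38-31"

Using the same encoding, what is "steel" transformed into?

36-37-22-22-29

w is letter #23 and maps to 40: an offset of 17. The number is (letter's place in the alphabet, a=1) + 17.
On steel: s=19→36, t=20→37, e=5→22, e=5→22, l=12→29.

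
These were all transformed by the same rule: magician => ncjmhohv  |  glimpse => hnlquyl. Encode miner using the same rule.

nkqiw

In magician: m→n is +1, a→c is +2, g→j is +3, i→m is +4 — the shift increases by 1 each position. The shift increases by 1 at each position, starting from +1: 1, 2, 3, ….
Applying it to miner: m+1=n, i+2=k, n+3=q, e+4=i, r+5=w.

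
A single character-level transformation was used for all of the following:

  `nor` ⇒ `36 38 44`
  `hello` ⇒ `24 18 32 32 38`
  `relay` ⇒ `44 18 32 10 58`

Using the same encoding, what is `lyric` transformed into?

32 58 44 26 14

n(#14)→36 and o(#15)→38: differences scale by 2, so n = 2·pos + 8. With a=1..z=26, the number is 2·pos + 8.
On lyric: l=12→32, y=25→58, r=18→44, i=9→26, c=3→14.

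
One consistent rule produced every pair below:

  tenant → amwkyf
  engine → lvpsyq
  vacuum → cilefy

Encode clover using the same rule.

jtxfpd

Each letter shifts forward by (position + 7), i.e. 7, 8, 9, … — the shift grows by one for each successive letter.
For clover: c+7=j, l+8=t, o+9=x, v+10=f, e+11=p, r+12=d.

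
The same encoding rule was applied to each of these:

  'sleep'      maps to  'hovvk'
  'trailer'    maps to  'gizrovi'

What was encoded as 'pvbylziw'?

This is the alphabet-reversal cipher (Atbash): a becomes z, b becomes y, etc.
Undoing it on pvbylziw: p↔k, v↔e, b↔y, y↔b, l↔o, z↔a, i↔r, w↔d.

keyboard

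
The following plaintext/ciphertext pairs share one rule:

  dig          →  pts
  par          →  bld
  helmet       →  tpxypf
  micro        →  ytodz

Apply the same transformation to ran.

The shift depends on letter class: consonant d→p is +12, but vowel i→t is +11. The rule splits by letter class: vowels +11, consonants +12.
For ran: r(cons)+12=d, a(vowel)+11=l, n(cons)+12=z.

dlz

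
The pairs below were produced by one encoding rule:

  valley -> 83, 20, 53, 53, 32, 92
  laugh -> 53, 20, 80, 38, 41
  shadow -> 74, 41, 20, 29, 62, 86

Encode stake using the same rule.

v(#22)→83 and a(#1)→20: differences scale by 3, so n = 3·pos + 17. The formula is n = 3×(alphabet index, a=1) + 17.
Applying it to stake: s=19→74, t=20→77, a=1→20, k=11→50, e=5→32.

74, 77, 20, 50, 32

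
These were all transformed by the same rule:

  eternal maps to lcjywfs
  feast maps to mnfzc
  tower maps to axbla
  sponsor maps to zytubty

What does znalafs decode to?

Shifts by position in eternal: pos 0: e→l (+7), pos 1: t→c (+9), pos 2: e→j (+5), pos 3: r→y (+7), pos 4: n→w (+9), pos 5: a→f (+5) — repeating every 3. It's a Vigenère-style cipher with numeric key [7,9,5]: position i shifts by key[i mod 3].
Undoing it on znalafs: z−7=s, n−9=e, a−5=v, l−7=e, a−9=r, f−5=a, s−7=l.

several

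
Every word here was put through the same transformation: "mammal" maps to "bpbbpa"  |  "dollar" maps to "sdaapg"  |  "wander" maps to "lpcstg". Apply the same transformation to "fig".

uxv

Compare letters: m→b is +15, a→p is +15, m→b is +15 — a constant shift. Every letter moves 15 places later in the alphabet, wrapping around z→a.
For fig: f+15=u, i+15=x, g+15=v.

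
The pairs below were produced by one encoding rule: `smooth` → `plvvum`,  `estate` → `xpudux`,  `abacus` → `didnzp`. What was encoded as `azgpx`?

pulse

Each letter's alphabet position (a=0..z=25) is mapped through 5·x+3 mod 26 — an affine cipher.
Reversing it on azgpx: a(0)→21·(0−3)≡15=p; z(25)→21·(25−3)≡20=u; g(6)→21·(6−3)≡11=l; p(15)→21·(15−3)≡18=s; x(23)→21·(23−3)≡4=e (all mod 26).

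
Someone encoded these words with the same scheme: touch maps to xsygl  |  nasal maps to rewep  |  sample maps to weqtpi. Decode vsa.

row

Compare letters: t→x is +4, o→s is +4, u→y is +4 — a constant shift. Each letter is shifted forward by 4 in the alphabet (a Caesar shift of +4).
Reversing it on vsa: v−4=r, s−4=o, a−4=w.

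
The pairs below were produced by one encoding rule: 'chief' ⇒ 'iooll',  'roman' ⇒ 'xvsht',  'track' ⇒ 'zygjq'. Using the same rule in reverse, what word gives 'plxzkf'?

It's a Vigenère-style cipher with numeric key [6,7]: position i shifts by key[i mod 2].
Reversing it on plxzkf: p−6=j, l−7=e, x−6=r, z−7=s, k−6=e, f−7=y.

jersey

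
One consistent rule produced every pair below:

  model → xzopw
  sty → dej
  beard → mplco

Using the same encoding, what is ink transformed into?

It's a constant shift of +11 (ROT11).
On ink: i+11=t, n+11=y, k+11=v.

tyv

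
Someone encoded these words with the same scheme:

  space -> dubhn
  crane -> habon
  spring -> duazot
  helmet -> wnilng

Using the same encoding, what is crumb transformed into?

s(18)→d(3) and p(15)→u(20) fit y≡3x+1 (mod 26); the inverse of 3 mod 26 is 9. Each letter's alphabet position (a=0..z=25) is mapped through 3·x+1 mod 26 — an affine cipher.
On crumb: c(2)→3·2+1≡7=h; r(17)→3·17+1≡0=a; u(20)→3·20+1≡9=j; m(12)→3·12+1≡11=l; b(1)→3·1+1≡4=e (all mod 26).

hajle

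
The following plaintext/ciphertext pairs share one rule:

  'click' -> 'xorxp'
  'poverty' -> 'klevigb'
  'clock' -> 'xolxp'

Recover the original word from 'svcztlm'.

Each pair mirrors across the alphabet (c↔x, l↔o, i↔r): positions sum to 25. This is the alphabet-reversal cipher (Atbash): a becomes z, b becomes y, etc.
Undoing it on svcztlm: s↔h, v↔e, c↔x, z↔a, t↔g, l↔o, m↔n.

hexagon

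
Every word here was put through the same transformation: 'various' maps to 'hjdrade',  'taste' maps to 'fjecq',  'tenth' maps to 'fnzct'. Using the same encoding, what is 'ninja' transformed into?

zrzsm

Shifts by position in various: pos 0: v→h (+12), pos 1: a→j (+9), pos 2: r→d (+12), pos 3: i→r (+9) — repeating every 2. A repeating key of period 2 is used — shifts +12, +9 over and over.
Applying it to ninja: n+12=z, i+9=r, n+12=z, j+9=s, a+12=m.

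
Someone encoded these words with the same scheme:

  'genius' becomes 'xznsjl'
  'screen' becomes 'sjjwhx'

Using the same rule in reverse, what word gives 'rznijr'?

medium

The word is reversed, then every letter is shifted forward by 5.
Undoing it on rznijr: shift back: r−5=m, z−5=u, n−5=i, i−5=d, j−5=e, r−5=m → muidem; then reverse → medium.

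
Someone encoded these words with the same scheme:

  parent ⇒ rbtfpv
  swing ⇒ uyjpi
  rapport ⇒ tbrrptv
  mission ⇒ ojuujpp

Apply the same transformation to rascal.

The shift depends on letter class: consonant p→r is +2, but vowel a→b is +1. Vowels shift forward by 1 and consonants shift forward by 2.
For rascal: r(cons)+2=t, a(vowel)+1=b, s(cons)+2=u, c(cons)+2=e, a(vowel)+1=b, l(cons)+2=n.

tbuebn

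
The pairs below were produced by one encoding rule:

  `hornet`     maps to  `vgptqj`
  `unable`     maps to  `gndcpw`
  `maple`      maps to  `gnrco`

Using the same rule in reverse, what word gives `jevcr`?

The output letters match the input read backwards, each shifted +2: hornet reversed is tenroh. Read the word backwards and shift each letter +2.
Reversing it on jevcr: shift back: j−2=h, e−2=c, v−2=t, c−2=a, r−2=p → hctap; then reverse → patch.

patch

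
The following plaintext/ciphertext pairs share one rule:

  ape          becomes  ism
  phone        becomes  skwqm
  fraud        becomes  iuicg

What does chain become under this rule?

fkiqq

Vowels shift forward by 8 and consonants shift forward by 3.
Applying it to chain: c(cons)+3=f, h(cons)+3=k, a(vowel)+8=i, i(vowel)+8=q, n(cons)+3=q.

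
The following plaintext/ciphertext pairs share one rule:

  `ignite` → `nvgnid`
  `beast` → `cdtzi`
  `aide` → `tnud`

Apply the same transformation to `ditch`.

i(8)→n(13) and g(6)→v(21) fit y≡9x+19 (mod 26); the inverse of 9 mod 26 is 3. Treating letters as 0–25, the rule is x ↦ 9x + 19 (mod 26).
Applying it to ditch: d(3)→9·3+19≡20=u; i(8)→9·8+19≡13=n; t(19)→9·19+19≡8=i; c(2)→9·2+19≡11=l; h(7)→9·7+19≡4=e (all mod 26).

unile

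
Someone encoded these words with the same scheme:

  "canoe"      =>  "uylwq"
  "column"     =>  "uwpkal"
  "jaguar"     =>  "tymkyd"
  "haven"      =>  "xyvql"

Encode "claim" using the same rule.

upyia

c(2)→u(20) and a(0)→y(24) fit y≡11x+24 (mod 26); the inverse of 11 mod 26 is 19. This is an affine cipher: with a=0,…,z=25, each position x becomes (11x+24) mod 26.
On claim: c(2)→11·2+24≡20=u; l(11)→11·11+24≡15=p; a(0)→11·0+24≡24=y; i(8)→11·8+24≡8=i; m(12)→11·12+24≡0=a (all mod 26).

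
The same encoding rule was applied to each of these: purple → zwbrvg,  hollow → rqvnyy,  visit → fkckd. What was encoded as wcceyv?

Shifts by position in purple: pos 0: p→z (+10), pos 1: u→w (+2), pos 2: r→b (+10), pos 3: p→r (+2) — repeating every 2. The shifts repeat in a cycle of length 2: positions 0,1,… shift by +10, +2, then the pattern repeats.
Reversing it on wcceyv: w−10=m, c−2=a, c−10=s, e−2=c, y−10=o, v−2=t.

mascot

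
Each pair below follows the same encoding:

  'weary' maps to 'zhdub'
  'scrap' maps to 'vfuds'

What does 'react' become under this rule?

uhdfw

Compare letters: w→z is +3, e→h is +3, a→d is +3 — a constant shift. Every letter moves 3 places later in the alphabet, wrapping around z→a.
Applying it to react: r+3=u, e+3=h, a+3=d, c+3=f, t+3=w.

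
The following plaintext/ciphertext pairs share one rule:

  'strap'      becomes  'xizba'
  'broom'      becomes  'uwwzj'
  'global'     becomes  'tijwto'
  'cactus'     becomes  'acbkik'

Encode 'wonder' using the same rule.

zmlvwe

The output letters match the input read backwards, each shifted +8: strap reversed is parts. Two steps: reverse the string, then apply a Caesar shift of +8.
On wonder: reverse → rednow; then shift: r+8=z, e+8=m, d+8=l, n+8=v, o+8=w, w+8=e.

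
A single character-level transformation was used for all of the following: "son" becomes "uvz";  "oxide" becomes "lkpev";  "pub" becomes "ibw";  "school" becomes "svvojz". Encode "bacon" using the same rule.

uvjhi

The output letters match the input read backwards, each shifted +7: son reversed is nos. The word is reversed, then every letter is shifted forward by 7.
Applying it to bacon: reverse → nocab; then shift: n+7=u, o+7=v, c+7=j, a+7=h, b+7=i.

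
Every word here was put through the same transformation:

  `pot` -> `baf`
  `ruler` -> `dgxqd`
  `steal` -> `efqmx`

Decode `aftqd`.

other

Compare letters: p→b is +12, o→a is +12, t→f is +12 — a constant shift. Every letter moves 12 places later in the alphabet, wrapping around z→a.
Decoding aftqd: a−12=o, f−12=t, t−12=h, q−12=e, d−12=r.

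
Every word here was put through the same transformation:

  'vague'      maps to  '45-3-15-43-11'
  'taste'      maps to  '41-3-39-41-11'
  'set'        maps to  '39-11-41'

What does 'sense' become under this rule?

v(#22)→45 and a(#1)→3: differences scale by 2, so n = 2·pos + 1. The formula is n = 2×(alphabet index, a=1) + 1.
For sense: s=19→39, e=5→11, n=14→29, s=19→39, e=5→11.

39-11-29-39-11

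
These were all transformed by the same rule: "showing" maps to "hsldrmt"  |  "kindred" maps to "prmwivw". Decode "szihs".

harsh

Each pair mirrors across the alphabet (s↔h, h↔s, o↔l): positions sum to 25. Each letter is replaced by its mirror in the alphabet: a↔z, b↔y, c↔x, and so on (the Atbash cipher).
Undoing it on szihs: s↔h, z↔a, i↔r, h↔s, s↔h.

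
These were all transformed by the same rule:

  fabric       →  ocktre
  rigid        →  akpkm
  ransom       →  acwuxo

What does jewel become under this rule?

Shifts by position in fabric: pos 0: f→o (+9), pos 1: a→c (+2), pos 2: b→k (+9), pos 3: r→t (+2) — repeating every 2. It's a Vigenère-style cipher with numeric key [9,2]: position i shifts by key[i mod 2].
For jewel: j+9=s, e+2=g, w+9=f, e+2=g, l+9=u.

sgfgu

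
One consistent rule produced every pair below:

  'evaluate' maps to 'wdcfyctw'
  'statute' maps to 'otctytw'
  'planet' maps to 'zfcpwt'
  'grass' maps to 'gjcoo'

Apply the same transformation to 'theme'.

e(4)→w(22) and v(21)→d(3) fit y≡5x+2 (mod 26); the inverse of 5 mod 26 is 21. Each letter's alphabet position (a=0..z=25) is mapped through 5·x+2 mod 26 — an affine cipher.
Applying it to theme: t(19)→5·19+2≡19=t; h(7)→5·7+2≡11=l; e(4)→5·4+2≡22=w; m(12)→5·12+2≡10=k; e(4)→5·4+2≡22=w (all mod 26).

tlwkw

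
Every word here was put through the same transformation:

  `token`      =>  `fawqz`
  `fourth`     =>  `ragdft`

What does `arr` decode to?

Compare letters: t→f is +12, o→a is +12, k→w is +12 — a constant shift. Each letter is shifted forward by 12 in the alphabet (a Caesar shift of +12).
Decoding arr: a−12=o, r−12=f, r−12=f.

off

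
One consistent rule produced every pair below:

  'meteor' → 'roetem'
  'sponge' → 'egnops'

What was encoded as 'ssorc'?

cross

The output letters match the input read backwards: meteor reversed is roetem. It's just the letters in reverse order.
Reversing it on ssorc: then reverse → cross.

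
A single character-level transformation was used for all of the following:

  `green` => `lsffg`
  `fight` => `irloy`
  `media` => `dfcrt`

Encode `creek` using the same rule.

zsffx

g(6)→l(11) and r(17)→s(18) fit y≡3x+19 (mod 26); the inverse of 3 mod 26 is 9. This is an affine cipher: with a=0,…,z=25, each position x becomes (3x+19) mod 26.
On creek: c(2)→3·2+19≡25=z; r(17)→3·17+19≡18=s; e(4)→3·4+19≡5=f; e(4)→3·4+19≡5=f; k(10)→3·10+19≡23=x (all mod 26).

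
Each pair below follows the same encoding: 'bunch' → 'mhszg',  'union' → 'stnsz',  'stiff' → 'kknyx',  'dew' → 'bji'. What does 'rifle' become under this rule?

The word is reversed, then every letter is shifted forward by 5.
On rifle: reverse → elfir; then shift: e+5=j, l+5=q, f+5=k, i+5=n, r+5=w.

jqknw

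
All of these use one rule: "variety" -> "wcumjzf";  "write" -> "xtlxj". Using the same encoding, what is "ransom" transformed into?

In variety: v→w is +1, a→c is +2, r→u is +3, i→m is +4 — the shift increases by 1 each position. Each letter shifts forward by (position + 1), i.e. 1, 2, 3, … — the shift grows by one for each successive letter.
Applying it to ransom: r+1=s, a+2=c, n+3=q, s+4=w, o+5=t, m+6=s.

scqwts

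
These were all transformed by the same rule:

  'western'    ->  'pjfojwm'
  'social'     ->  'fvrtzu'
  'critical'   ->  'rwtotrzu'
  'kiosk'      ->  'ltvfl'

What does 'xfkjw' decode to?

usher

w(22)→p(15) and e(4)→j(9) fit y≡9x+25 (mod 26); the inverse of 9 mod 26 is 3. This is an affine cipher: with a=0,…,z=25, each position x becomes (9x+25) mod 26.
Reversing it on xfkjw: x(23)→3·(23−25)≡20=u; f(5)→3·(5−25)≡18=s; k(10)→3·(10−25)≡7=h; j(9)→3·(9−25)≡4=e; w(22)→3·(22−25)≡17=r (all mod 26).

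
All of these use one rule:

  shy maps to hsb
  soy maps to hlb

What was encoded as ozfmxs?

launch

Each pair mirrors across the alphabet (s↔h, h↔s, y↔b): positions sum to 25. This is the alphabet-reversal cipher (Atbash): a becomes z, b becomes y, etc.
Reversing it on ozfmxs: o↔l, z↔a, f↔u, m↔n, x↔c, s↔h.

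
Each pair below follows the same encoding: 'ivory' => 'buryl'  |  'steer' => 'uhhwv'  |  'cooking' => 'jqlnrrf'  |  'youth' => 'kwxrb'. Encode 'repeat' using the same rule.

Two steps: reverse the string, then apply a Caesar shift of +3.
For repeat: reverse → taeper; then shift: t+3=w, a+3=d, e+3=h, p+3=s, e+3=h, r+3=u.

wdhshu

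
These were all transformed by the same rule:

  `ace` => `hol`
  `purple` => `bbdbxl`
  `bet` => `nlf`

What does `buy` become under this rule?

The shift depends on letter class: consonant c→o is +12, but vowel a→h is +7. Two shifts are in play — +7 for a/e/i/o/u, +12 for every other letter.
For buy: b(cons)+12=n, u(vowel)+7=b, y(cons)+12=k.

nbk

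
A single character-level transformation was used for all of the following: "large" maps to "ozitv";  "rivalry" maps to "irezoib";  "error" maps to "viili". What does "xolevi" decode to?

Each pair mirrors across the alphabet (l↔o, a↔z, r↔i): positions sum to 25. This is the alphabet-reversal cipher (Atbash): a becomes z, b becomes y, etc.
Undoing it on xolevi: x↔c, o↔l, l↔o, e↔v, v↔e, i↔r.

clover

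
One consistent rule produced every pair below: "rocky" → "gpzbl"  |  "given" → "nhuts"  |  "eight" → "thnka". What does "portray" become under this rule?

r(17)→g(6) and o(14)→p(15) fit y≡23x+5 (mod 26); the inverse of 23 mod 26 is 17. Each letter's alphabet position (a=0..z=25) is mapped through 23·x+5 mod 26 — an affine cipher.
For portray: p(15)→23·15+5≡12=m; o(14)→23·14+5≡15=p; r(17)→23·17+5≡6=g; t(19)→23·19+5≡0=a; r(17)→23·17+5≡6=g; a(0)→23·0+5≡5=f; y(24)→23·24+5≡11=l (all mod 26).

mpgagfl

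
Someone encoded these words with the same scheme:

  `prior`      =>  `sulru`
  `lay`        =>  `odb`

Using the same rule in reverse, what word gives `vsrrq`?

spoon

Compare letters: p→s is +3, r→u is +3, i→l is +3 — a constant shift. Each letter is shifted forward by 3 in the alphabet (a Caesar shift of +3).
Decoding vsrrq: v−3=s, s−3=p, r−3=o, r−3=o, q−3=n.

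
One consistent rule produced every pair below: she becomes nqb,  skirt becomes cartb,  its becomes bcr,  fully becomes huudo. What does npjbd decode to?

usage

The output letters match the input read backwards, each shifted +9: she reversed is ehs. Read the word backwards and shift each letter +9.
Reversing it on npjbd: shift back: n−9=e, p−9=g, j−9=a, b−9=s, d−9=u → egasu; then reverse → usage.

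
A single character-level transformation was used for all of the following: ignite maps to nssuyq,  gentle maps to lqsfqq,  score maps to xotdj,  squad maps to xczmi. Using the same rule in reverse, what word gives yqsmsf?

tenant

It's a Vigenère-style cipher with numeric key [5,12]: position i shifts by key[i mod 2].
Reversing it on yqsmsf: y−5=t, q−12=e, s−5=n, m−12=a, s−5=n, f−12=t.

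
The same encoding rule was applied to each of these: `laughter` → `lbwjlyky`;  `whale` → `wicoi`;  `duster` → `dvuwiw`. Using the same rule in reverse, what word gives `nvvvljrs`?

nutshell

In laughter: l→l is +0, a→b is +1, u→w is +2, g→j is +3 — the shift increases by 1 each position. Letter i (0-indexed) is shifted by i+0, so successive shifts are 0, 1, 2, ….
Undoing it on nvvvljrs: n−0=n, v−1=u, v−2=t, v−3=s, l−4=h, j−5=e, r−6=l, s−7=l.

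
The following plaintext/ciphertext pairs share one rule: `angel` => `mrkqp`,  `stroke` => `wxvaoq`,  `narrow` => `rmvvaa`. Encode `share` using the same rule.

wlmvq

The shift depends on letter class: consonant n→r is +4, but vowel a→m is +12. The rule splits by letter class: vowels +12, consonants +4.
For share: s(cons)+4=w, h(cons)+4=l, a(vowel)+12=m, r(cons)+4=v, e(vowel)+12=q.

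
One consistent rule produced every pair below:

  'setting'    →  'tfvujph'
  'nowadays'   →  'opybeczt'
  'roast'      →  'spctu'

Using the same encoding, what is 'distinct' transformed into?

ejuujpdu

The shifts repeat in a cycle of length 3: positions 0,1,… shift by +1, +1, +2, then the pattern repeats.
For distinct: d+1=e, i+1=j, s+2=u, t+1=u, i+1=j, n+2=p, c+1=d, t+1=u.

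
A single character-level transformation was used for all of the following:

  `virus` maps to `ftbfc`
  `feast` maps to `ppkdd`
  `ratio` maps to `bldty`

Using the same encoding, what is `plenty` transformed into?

zwoydj

It's a Vigenère-style cipher with numeric key [10,11]: position i shifts by key[i mod 2].
On plenty: p+10=z, l+11=w, e+10=o, n+11=y, t+10=d, y+11=j.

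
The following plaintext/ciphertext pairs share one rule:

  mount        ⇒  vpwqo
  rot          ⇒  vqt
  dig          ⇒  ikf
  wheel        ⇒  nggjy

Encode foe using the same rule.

The word is reversed, then every letter is shifted forward by 2.
On foe: reverse → eof; then shift: e+2=g, o+2=q, f+2=h.

gqh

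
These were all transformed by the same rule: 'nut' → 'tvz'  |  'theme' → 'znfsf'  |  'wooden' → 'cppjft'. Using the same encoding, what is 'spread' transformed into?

The shift depends on letter class: consonant n→t is +6, but vowel u→v is +1. The rule splits by letter class: vowels +1, consonants +6.
On spread: s(cons)+6=y, p(cons)+6=v, r(cons)+6=x, e(vowel)+1=f, a(vowel)+1=b, d(cons)+6=j.

yvxfbj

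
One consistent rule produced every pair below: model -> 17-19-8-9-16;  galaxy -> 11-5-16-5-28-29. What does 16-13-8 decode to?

lid

m is letter #13 and maps to 17: an offset of 4. Letters become their 1-based position plus 4 (so a→5, b→6, …).
Reversing it on 16-13-8: 16→(16−4)÷1=12=l, 13→(13−4)÷1=9=i, 8→(8−4)÷1=4=d.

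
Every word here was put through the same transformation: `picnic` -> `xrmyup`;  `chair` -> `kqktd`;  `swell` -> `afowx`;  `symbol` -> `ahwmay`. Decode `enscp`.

Each letter shifts forward by (position + 8), i.e. 8, 9, 10, … — the shift grows by one for each successive letter.
Undoing it on enscp: e−8=w, n−9=e, s−10=i, c−11=r, p−12=d.

weird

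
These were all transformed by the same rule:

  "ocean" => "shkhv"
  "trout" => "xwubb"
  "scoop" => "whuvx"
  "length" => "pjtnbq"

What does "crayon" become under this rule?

gwgfww

Each letter shifts forward by (position + 4), i.e. 4, 5, 6, … — the shift grows by one for each successive letter.
On crayon: c+4=g, r+5=w, a+6=g, y+7=f, o+8=w, n+9=w.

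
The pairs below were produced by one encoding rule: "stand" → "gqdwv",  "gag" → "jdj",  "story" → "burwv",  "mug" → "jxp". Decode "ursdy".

vapor

The output letters match the input read backwards, each shifted +3: stand reversed is dnats. Two steps: reverse the string, then apply a Caesar shift of +3.
Reversing it on ursdy: shift back: u−3=r, r−3=o, s−3=p, d−3=a, y−3=v → ropav; then reverse → vapor.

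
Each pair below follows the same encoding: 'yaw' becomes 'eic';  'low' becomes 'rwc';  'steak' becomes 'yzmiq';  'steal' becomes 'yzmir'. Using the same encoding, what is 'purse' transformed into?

vcxym

The shift depends on letter class: consonant y→e is +6, but vowel a→i is +8. Vowels shift forward by 8 and consonants shift forward by 6.
Applying it to purse: p(cons)+6=v, u(vowel)+8=c, r(cons)+6=x, s(cons)+6=y, e(vowel)+8=m.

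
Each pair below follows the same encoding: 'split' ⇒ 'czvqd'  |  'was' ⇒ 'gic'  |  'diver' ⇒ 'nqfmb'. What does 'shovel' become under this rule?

The shift depends on letter class: consonant s→c is +10, but vowel i→q is +8. Vowels shift forward by 8 and consonants shift forward by 10.
For shovel: s(cons)+10=c, h(cons)+10=r, o(vowel)+8=w, v(cons)+10=f, e(vowel)+8=m, l(cons)+10=v.

crwfmv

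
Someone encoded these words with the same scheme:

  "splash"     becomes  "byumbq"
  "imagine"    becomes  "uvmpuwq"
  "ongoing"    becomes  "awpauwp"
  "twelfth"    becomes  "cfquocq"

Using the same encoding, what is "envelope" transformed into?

The rule splits by letter class: vowels +12, consonants +9.
For envelope: e(vowel)+12=q, n(cons)+9=w, v(cons)+9=e, e(vowel)+12=q, l(cons)+9=u, o(vowel)+12=a, p(cons)+9=y, e(vowel)+12=q.

qwequayq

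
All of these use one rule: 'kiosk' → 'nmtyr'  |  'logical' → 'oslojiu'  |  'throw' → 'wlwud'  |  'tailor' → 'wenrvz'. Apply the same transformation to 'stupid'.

vxzvpl

In kiosk: k→n is +3, i→m is +4, o→t is +5, s→y is +6 — the shift increases by 1 each position. Each letter shifts forward by (position + 3), i.e. 3, 4, 5, … — the shift grows by one for each successive letter.
For stupid: s+3=v, t+4=x, u+5=z, p+6=v, i+7=p, d+8=l.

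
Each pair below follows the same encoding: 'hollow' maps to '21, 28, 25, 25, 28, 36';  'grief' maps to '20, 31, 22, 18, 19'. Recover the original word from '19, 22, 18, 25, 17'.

The number is (letter's place in the alphabet, a=1) + 13.
Reversing it on 19, 22, 18, 25, 17: 19→(19−13)÷1=6=f, 22→(22−13)÷1=9=i, 18→(18−13)÷1=5=e, 25→(25−13)÷1=12=l, 17→(17−13)÷1=4=d.

field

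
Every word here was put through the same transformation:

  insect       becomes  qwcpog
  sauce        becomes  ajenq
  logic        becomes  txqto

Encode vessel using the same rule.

In insect: i→q is +8, n→w is +9, s→c is +10, e→p is +11 — the shift increases by 1 each position. Letter i (0-indexed) is shifted by i+8, so successive shifts are 8, 9, 10, ….
For vessel: v+8=d, e+9=n, s+10=c, s+11=d, e+12=q, l+13=y.

dncdqy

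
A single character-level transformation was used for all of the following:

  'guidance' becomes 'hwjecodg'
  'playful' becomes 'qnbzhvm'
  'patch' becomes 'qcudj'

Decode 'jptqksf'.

inspire

Shifts by position in guidance: pos 0: g→h (+1), pos 1: u→w (+2), pos 2: i→j (+1), pos 3: d→e (+1), pos 4: a→c (+2), pos 5: n→o (+1) — repeating every 3. The shifts repeat in a cycle of length 3: positions 0,1,… shift by +1, +2, +1, then the pattern repeats.
Decoding jptqksf: j−1=i, p−2=n, t−1=s, q−1=p, k−2=i, s−1=r, f−1=e.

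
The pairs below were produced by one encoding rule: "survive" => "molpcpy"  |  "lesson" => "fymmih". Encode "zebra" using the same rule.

Compare letters: s→m is +20, u→o is +20, r→l is +20 — a constant shift. Every letter moves 20 places later in the alphabet, wrapping around z→a.
Applying it to zebra: z+20=t, e+20=y, b+20=v, r+20=l, a+20=u.

tyvlu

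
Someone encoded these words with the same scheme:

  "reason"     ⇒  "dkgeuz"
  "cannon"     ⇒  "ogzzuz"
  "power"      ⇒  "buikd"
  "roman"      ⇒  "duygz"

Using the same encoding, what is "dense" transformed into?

The shift depends on letter class: consonant r→d is +12, but vowel e→k is +6. Two shifts are in play — +6 for a/e/i/o/u, +12 for every other letter.
For dense: d(cons)+12=p, e(vowel)+6=k, n(cons)+12=z, s(cons)+12=e, e(vowel)+6=k.

pkzek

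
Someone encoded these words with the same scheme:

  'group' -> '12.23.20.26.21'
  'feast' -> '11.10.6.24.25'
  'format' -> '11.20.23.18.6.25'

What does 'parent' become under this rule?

g is letter #7 and maps to 12: an offset of 5. Each letter is replaced by its alphabet position (a=1..z=26) + 5.
On parent: p=16→21, a=1→6, r=18→23, e=5→10, n=14→19, t=20→25.

21.6.23.10.19.25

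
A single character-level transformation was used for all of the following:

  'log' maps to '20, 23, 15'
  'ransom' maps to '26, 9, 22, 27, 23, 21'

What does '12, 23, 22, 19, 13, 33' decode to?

donkey

l is letter #12 and maps to 20: an offset of 8. The number is (letter's place in the alphabet, a=1) + 8.
Reversing it on 12, 23, 22, 19, 13, 33: 12→(12−8)÷1=4=d, 23→(23−8)÷1=15=o, 22→(22−8)÷1=14=n, 19→(19−8)÷1=11=k, 13→(13−8)÷1=5=e, 33→(33−8)÷1=25=y.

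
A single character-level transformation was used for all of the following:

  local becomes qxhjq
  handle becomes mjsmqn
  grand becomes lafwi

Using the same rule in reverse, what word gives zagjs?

Shifts by position in local: pos 0: l→q (+5), pos 1: o→x (+9), pos 2: c→h (+5), pos 3: a→j (+9) — repeating every 2. The shifts repeat in a cycle of length 2: positions 0,1,… shift by +5, +9, then the pattern repeats.
Reversing it on zagjs: z−5=u, a−9=r, g−5=b, j−9=a, s−5=n.

urban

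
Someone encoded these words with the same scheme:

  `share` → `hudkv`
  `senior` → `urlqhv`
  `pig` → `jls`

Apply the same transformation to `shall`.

Read the word backwards and shift each letter +3.
For shall: reverse → llahs; then shift: l+3=o, l+3=o, a+3=d, h+3=k, s+3=v.

oodkv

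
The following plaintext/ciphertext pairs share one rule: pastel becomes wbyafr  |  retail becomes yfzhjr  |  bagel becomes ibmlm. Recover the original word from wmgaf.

Shifts by position in pastel: pos 0: p→w (+7), pos 1: a→b (+1), pos 2: s→y (+6), pos 3: t→a (+7), pos 4: e→f (+1), pos 5: l→r (+6) — repeating every 3. It's a Vigenère-style cipher with numeric key [7,1,6]: position i shifts by key[i mod 3].
Decoding wmgaf: w−7=p, m−1=l, g−6=a, a−7=t, f−1=e.

plate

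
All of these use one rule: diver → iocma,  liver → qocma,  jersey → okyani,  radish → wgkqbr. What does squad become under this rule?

xwbim

In diver: d→i is +5, i→o is +6, v→c is +7, e→m is +8 — the shift increases by 1 each position. The shift increases by 1 at each position, starting from +5: 5, 6, 7, ….
For squad: s+5=x, q+6=w, u+7=b, a+8=i, d+9=m.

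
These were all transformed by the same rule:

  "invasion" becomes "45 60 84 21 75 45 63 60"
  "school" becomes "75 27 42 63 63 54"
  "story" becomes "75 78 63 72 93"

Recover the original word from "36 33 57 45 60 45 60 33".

The formula is n = 3×(alphabet index, a=1) + 18.
Undoing it on 36 33 57 45 60 45 60 33: 36→(36−18)÷3=6=f, 33→(33−18)÷3=5=e, 57→(57−18)÷3=13=m, 45→(45−18)÷3=9=i, 60→(60−18)÷3=14=n, 45→(45−18)÷3=9=i, 60→(60−18)÷3=14=n, 33→(33−18)÷3=5=e.

feminine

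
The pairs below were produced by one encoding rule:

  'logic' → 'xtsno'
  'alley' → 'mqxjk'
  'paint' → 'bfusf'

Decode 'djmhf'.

react

Shifts by position in logic: pos 0: l→x (+12), pos 1: o→t (+5), pos 2: g→s (+12), pos 3: i→n (+5) — repeating every 2. The shifts repeat in a cycle of length 2: positions 0,1,… shift by +12, +5, then the pattern repeats.
Decoding djmhf: d−12=r, j−5=e, m−12=a, h−5=c, f−12=t.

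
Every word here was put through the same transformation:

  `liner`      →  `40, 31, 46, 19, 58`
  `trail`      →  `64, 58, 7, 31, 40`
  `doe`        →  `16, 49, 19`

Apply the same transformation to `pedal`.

l(#12)→40 and i(#9)→31: differences scale by 3, so n = 3·pos + 4. Each letter becomes 3×(its alphabet position, a=1..z=26) + 4.
Applying it to pedal: p=16→52, e=5→19, d=4→16, a=1→7, l=12→40.

52, 19, 16, 7, 40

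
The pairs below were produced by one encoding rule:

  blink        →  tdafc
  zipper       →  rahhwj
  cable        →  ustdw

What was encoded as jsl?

Compare letters: b→t is +18, l→d is +18, i→a is +18 — a constant shift. It's a constant shift of +18 (ROT18).
Decoding jsl: j−18=r, s−18=a, l−18=t.

rat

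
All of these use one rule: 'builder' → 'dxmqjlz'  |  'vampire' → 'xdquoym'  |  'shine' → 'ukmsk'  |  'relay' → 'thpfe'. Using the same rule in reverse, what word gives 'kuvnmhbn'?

In builder: b→d is +2, u→x is +3, i→m is +4, l→q is +5 — the shift increases by 1 each position. Letter i (0-indexed) is shifted by i+2, so successive shifts are 2, 3, 4, ….
Undoing it on kuvnmhbn: k−2=i, u−3=r, v−4=r, n−5=i, m−6=g, h−7=a, b−8=t, n−9=e.

irrigate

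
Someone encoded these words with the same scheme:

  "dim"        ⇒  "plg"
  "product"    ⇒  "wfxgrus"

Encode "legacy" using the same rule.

bfdjho

The output letters match the input read backwards, each shifted +3: dim reversed is mid. The word is reversed, then every letter is shifted forward by 3.
For legacy: reverse → ycagel; then shift: y+3=b, c+3=f, a+3=d, g+3=j, e+3=h, l+3=o.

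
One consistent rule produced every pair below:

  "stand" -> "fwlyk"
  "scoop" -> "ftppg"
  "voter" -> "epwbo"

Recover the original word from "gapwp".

This is an affine cipher: with a=0,…,z=25, each position x becomes (17x+11) mod 26.
Reversing it on gapwp: g(6)→23·(6−11)≡15=p; a(0)→23·(0−11)≡7=h; p(15)→23·(15−11)≡14=o; w(22)→23·(22−11)≡19=t; p(15)→23·(15−11)≡14=o (all mod 26).

photo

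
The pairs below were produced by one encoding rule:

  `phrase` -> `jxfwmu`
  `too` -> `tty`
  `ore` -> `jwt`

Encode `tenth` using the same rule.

mysjy

The output letters match the input read backwards, each shifted +5: phrase reversed is esarhp. Two steps: reverse the string, then apply a Caesar shift of +5.
Applying it to tenth: reverse → htnet; then shift: h+5=m, t+5=y, n+5=s, e+5=j, t+5=y.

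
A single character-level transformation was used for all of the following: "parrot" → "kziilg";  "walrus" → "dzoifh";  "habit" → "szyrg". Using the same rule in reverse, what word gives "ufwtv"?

fudge

Each pair mirrors across the alphabet (p↔k, a↔z, r↔i): positions sum to 25. Each letter is replaced by its mirror in the alphabet: a↔z, b↔y, c↔x, and so on (the Atbash cipher).
Undoing it on ufwtv: u↔f, f↔u, w↔d, t↔g, v↔e.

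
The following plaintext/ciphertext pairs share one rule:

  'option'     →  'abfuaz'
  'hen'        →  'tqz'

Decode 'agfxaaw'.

outlook

Compare letters: o→a is +12, p→b is +12, t→f is +12 — a constant shift. This is a Caesar cipher with shift 12.
Reversing it on agfxaaw: a−12=o, g−12=u, f−12=t, x−12=l, a−12=o, a−12=o, w−12=k.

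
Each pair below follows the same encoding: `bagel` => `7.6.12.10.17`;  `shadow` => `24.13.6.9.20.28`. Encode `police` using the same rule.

21.20.17.14.8.10

b is letter #2 and maps to 7: an offset of 5. The number is (letter's place in the alphabet, a=1) + 5.
Applying it to police: p=16→21, o=15→20, l=12→17, i=9→14, c=3→8, e=5→10.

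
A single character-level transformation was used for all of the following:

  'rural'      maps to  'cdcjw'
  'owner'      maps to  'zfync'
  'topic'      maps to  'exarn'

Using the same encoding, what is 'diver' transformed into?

A repeating key of period 2 is used — shifts +11, +9 over and over.
On diver: d+11=o, i+9=r, v+11=g, e+9=n, r+11=c.

orgnc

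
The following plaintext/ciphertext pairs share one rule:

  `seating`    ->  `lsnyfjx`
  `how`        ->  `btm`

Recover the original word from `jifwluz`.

upgrade

The output letters match the input read backwards, each shifted +5: seating reversed is gnitaes. Read the word backwards and shift each letter +5.
Reversing it on jifwluz: shift back: j−5=e, i−5=d, f−5=a, w−5=r, l−5=g, u−5=p, z−5=u → edargpu; then reverse → upgrade.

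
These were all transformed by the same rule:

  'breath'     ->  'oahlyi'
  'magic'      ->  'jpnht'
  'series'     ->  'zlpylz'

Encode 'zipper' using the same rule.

ylwwpg

The output letters match the input read backwards, each shifted +7: breath reversed is htaerb. Two steps: reverse the string, then apply a Caesar shift of +7.
For zipper: reverse → reppiz; then shift: r+7=y, e+7=l, p+7=w, p+7=w, i+7=p, z+7=g.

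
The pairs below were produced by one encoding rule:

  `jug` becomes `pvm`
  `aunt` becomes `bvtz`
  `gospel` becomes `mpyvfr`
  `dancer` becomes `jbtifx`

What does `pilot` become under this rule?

vjrpz

Two shifts are in play — +1 for a/e/i/o/u, +6 for every other letter.
Applying it to pilot: p(cons)+6=v, i(vowel)+1=j, l(cons)+6=r, o(vowel)+1=p, t(cons)+6=z.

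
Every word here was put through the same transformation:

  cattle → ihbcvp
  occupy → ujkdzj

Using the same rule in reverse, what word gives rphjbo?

In cattle: c→i is +6, a→h is +7, t→b is +8, t→c is +9 — the shift increases by 1 each position. The shift increases by 1 at each position, starting from +6: 6, 7, 8, ….
Reversing it on rphjbo: r−6=l, p−7=i, h−8=z, j−9=a, b−10=r, o−11=d.

lizard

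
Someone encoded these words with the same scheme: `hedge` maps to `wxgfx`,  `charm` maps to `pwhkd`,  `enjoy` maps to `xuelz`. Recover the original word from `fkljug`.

ground

h(7)→w(22) and e(4)→x(23) fit y≡17x+7 (mod 26); the inverse of 17 mod 26 is 23. Treating letters as 0–25, the rule is x ↦ 17x + 7 (mod 26).
Undoing it on fkljug: f(5)→23·(5−7)≡6=g; k(10)→23·(10−7)≡17=r; l(11)→23·(11−7)≡14=o; j(9)→23·(9−7)≡20=u; u(20)→23·(20−7)≡13=n; g(6)→23·(6−7)≡3=d (all mod 26).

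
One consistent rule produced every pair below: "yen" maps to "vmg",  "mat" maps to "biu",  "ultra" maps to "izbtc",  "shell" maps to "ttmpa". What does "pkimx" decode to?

The word is reversed, then every letter is shifted forward by 8.
Reversing it on pkimx: shift back: p−8=h, k−8=c, i−8=a, m−8=e, x−8=p → hcaep; then reverse → peach.

peach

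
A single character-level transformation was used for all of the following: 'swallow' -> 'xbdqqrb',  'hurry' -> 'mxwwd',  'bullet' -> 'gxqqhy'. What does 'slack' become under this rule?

xqdhp

The shift depends on letter class: consonant s→x is +5, but vowel a→d is +3. Vowels shift forward by 3 and consonants shift forward by 5.
For slack: s(cons)+5=x, l(cons)+5=q, a(vowel)+3=d, c(cons)+5=h, k(cons)+5=p.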